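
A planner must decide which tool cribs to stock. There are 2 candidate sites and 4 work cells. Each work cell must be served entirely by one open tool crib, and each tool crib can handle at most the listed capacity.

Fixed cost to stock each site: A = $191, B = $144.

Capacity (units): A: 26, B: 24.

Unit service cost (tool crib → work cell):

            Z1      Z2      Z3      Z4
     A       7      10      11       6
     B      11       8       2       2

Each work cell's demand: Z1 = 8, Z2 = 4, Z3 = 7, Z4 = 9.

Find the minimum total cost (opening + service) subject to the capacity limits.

Open {A, B}: Z1→A 7·8=56, Z2→B 8·4=32, Z3→B 2·7=14, Z4→B 2·9=18.
Loads: A carries 8/26, B carries 20/24. Service 120; fixed 335; total 455.
Next best feasible plan costs 463.

Minimum total cost: 455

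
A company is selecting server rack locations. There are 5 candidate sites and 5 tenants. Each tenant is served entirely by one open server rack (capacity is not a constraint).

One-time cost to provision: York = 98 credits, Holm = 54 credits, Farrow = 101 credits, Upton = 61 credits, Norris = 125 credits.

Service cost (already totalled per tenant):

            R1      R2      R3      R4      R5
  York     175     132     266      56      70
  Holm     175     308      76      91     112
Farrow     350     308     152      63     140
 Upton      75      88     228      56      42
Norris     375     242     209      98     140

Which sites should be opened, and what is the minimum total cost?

Open Holm and Upton; minimum total cost 452.

For any fixed open set, each tenant goes to its cheapest open site; total = fixed + service.
{Holm, Upton}: R1→Upton 75, R2→Upton 88, R3→Holm 76, R4→Upton 56, R5→Upton 42. Service 337; fixed 115; total 452.
{York, Holm, Upton}: R1→Upton 75, R2→Upton 88, R3→Holm 76, R4→York 56, R5→Upton 42. Service 337; fixed 213; total 550.
{Upton}: service 489 + fixed 61 = 550
{York, Holm, Farrow, Upton, Norris}: service 337 + fixed 439 = 776
No other subset beats 452.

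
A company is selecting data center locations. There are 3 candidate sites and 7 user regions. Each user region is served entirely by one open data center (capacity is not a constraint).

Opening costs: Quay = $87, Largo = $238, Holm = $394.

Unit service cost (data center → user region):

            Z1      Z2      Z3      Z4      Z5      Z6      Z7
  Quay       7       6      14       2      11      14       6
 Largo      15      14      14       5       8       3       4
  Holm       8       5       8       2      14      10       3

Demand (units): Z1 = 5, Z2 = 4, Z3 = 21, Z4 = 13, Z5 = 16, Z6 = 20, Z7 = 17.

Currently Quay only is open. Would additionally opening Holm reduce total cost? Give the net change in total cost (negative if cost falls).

No — net change +133 (cost rises by 133).

Current service cost with {Quay}: 937.
Adding Holm: each user region re-picks its cheapest; new service cost 676, saving 261.
Extra fixed cost: 394. Net change = 394 − 261 = 133.
(Totals: 1024 → 1157.)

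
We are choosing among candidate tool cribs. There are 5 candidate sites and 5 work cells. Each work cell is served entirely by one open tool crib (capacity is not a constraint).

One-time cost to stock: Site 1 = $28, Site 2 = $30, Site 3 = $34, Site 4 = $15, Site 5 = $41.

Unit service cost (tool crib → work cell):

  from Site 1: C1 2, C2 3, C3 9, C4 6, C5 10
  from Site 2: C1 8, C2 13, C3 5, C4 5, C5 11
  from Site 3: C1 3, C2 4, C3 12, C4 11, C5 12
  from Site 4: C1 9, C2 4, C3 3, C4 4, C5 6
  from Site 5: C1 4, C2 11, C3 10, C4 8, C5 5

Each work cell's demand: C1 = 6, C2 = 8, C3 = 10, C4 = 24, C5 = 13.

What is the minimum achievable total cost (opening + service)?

For any fixed open set, each work cell goes to its cheapest open site; total = fixed + service.
{Site 1, Site 4}: C1→Site 1 2·6=12, C2→Site 1 3·8=24, C3→Site 4 3·10=30, C4→Site 4 4·24=96, C5→Site 4 6·13=78. Service 240; fixed 43; total 283.
{Site 3, Site 4}: service 254 + fixed 49 = 303
{Site 4, Site 5}: service 247 + fixed 56 = 303
{Site 1, Site 2, Site 3, Site 4, Site 5}: service 227 + fixed 148 = 375
No other subset beats 283.

Minimum total cost: 283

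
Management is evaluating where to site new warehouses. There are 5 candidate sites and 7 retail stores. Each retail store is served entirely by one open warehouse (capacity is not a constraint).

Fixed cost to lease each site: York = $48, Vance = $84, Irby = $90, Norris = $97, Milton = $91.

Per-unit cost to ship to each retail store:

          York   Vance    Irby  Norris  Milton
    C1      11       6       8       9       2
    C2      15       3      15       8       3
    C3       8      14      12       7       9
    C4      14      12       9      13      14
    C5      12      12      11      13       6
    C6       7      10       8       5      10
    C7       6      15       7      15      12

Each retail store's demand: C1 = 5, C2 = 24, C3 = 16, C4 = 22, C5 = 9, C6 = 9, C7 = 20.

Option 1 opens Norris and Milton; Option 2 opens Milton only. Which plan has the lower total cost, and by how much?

Option 1: {Norris, Milton}: C1→Milton 2·5=10, C2→Milton 3·24=72, C3→Norris 7·16=112, C4→Norris 13·22=286, C5→Milton 6·9=54, C6→Norris 5·9=45, C7→Milton 12·20=240. Service 819; fixed 188; total 1007.
Option 2: {Milton}: C1→Milton 2·5=10, C2→Milton 3·24=72, C3→Milton 9·16=144, C4→Milton 14·22=308, C5→Milton 6·9=54, C6→Milton 10·9=90, C7→Milton 12·20=240. Service 918; fixed 91; total 1009.
Difference: |1007 − 1009| = 2.

Option 1 is cheaper by 2.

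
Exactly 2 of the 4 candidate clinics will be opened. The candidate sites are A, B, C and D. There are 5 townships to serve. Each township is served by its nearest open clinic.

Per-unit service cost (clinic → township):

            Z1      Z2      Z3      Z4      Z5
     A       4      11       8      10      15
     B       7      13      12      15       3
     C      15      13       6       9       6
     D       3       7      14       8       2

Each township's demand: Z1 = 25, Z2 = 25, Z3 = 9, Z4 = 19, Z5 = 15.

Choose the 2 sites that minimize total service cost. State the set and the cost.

With exactly 2 open, each township uses its cheapest among the chosen.
{C, D}: Z1→D 3·25=75, Z2→D 7·25=175, Z3→C 6·9=54, Z4→D 8·19=152, Z5→D 2·15=30. Service cost 486.
{A, D}: service cost 504
{B, D}: service cost 540
Among all 6 size-2 choices, {C, D} is lowest.

Choose C and D; total service cost 486.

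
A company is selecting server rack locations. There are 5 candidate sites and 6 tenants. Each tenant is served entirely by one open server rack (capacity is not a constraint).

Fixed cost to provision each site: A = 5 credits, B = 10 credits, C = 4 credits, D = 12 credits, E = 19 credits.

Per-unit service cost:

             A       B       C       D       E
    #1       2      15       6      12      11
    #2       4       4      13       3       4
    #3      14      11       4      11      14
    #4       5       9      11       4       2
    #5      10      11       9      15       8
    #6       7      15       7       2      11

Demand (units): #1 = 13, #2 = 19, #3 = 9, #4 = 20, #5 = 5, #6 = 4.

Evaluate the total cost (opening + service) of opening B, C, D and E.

Total cost: 304

Each tenant is assigned to its cheapest site among the open ones.
{B, C, D, E}: #1→C 6·13=78, #2→D 3·19=57, #3→C 4·9=36, #4→E 2·20=40, #5→E 8·5=40, #6→D 2·4=8. Service 259; fixed 45; total 304.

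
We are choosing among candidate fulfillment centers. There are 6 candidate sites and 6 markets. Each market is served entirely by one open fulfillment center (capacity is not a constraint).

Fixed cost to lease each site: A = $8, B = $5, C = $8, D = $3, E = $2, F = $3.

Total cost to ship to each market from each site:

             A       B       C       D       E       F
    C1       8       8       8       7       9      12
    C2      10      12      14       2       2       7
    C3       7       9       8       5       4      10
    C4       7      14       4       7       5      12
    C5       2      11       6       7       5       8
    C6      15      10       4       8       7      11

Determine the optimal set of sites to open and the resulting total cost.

Open E only; minimum total cost 34.

For any fixed open set, each market goes to its cheapest open site; total = fixed + service.
{E}: C1→E 9, C2→E 2, C3→E 4, C4→E 5, C5→E 5, C6→E 7. Service 32; fixed 2; total 34.
{D, E}: C1→D 7, C2→D 2, C3→E 4, C4→E 5, C5→E 5, C6→E 7. Service 30; fixed 5; total 35.
{C, E}: service 27 + fixed 10 = 37
{A, B, C, D, E, F}: service 23 + fixed 29 = 52
No other subset beats 34.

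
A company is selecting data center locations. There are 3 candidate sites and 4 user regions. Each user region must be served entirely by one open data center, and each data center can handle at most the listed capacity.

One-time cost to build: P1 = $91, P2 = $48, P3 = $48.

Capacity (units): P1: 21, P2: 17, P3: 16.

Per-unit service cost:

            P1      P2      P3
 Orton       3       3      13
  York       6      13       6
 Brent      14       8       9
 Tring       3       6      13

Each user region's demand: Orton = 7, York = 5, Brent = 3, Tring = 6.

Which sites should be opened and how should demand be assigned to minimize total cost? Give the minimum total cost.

Open {P1}: Orton→P1 3·7=21, York→P1 6·5=30, Brent→P1 14·3=42, Tring→P1 3·6=18.
Loads: P1 carries 21/21. Service 111; fixed 91; total 202.
Next best feasible plan costs 207.

Minimum total cost: 202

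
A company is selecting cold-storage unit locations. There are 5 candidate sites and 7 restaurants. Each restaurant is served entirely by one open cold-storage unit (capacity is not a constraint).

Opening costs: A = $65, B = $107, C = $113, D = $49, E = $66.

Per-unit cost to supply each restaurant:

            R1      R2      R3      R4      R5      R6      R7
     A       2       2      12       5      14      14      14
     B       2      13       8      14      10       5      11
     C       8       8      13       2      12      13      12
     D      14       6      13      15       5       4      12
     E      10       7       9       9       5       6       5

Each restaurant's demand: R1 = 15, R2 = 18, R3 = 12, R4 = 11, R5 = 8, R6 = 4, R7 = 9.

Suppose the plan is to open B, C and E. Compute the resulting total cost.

Each restaurant is assigned to its cheapest site among the open ones.
{B, C, E}: R1→B 2·15=30, R2→E 7·18=126, R3→B 8·12=96, R4→C 2·11=22, R5→E 5·8=40, R6→B 5·4=20, R7→E 5·9=45. Service 379; fixed 286; total 665.

Total cost: 665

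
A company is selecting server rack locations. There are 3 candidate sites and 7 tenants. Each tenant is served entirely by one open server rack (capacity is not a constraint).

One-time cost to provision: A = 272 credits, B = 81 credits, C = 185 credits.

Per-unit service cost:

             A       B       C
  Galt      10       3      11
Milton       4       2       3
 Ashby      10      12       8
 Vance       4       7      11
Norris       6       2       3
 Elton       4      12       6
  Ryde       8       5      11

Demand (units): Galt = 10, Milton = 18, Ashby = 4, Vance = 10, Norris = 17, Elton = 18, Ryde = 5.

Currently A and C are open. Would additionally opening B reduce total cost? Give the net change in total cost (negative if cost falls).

Current service cost with {A, C}: 389.
Adding B: each tenant re-picks its cheapest; new service cost 269, saving 120.
Extra fixed cost: 81. Net change = 81 − 120 = -39.
(Totals: 846 → 807.)

Yes — net change −39 (cost falls by 39).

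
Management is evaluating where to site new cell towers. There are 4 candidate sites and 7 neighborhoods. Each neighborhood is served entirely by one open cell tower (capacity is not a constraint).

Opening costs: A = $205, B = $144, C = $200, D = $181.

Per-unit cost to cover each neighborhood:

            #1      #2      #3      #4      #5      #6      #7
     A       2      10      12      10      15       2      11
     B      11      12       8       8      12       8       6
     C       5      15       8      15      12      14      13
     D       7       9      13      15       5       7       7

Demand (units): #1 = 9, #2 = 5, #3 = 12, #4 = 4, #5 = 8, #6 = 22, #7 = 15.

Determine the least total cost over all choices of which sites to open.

Minimum total cost: 775

For any fixed open set, each neighborhood goes to its cheapest open site; total = fixed + service.
{A, B}: #1→A 2·9=18, #2→A 10·5=50, #3→B 8·12=96, #4→B 8·4=32, #5→B 12·8=96, #6→A 2·22=44, #7→B 6·15=90. Service 426; fixed 349; total 775.
{A}: service 581 + fixed 205 = 786
{B}: service 649 + fixed 144 = 793
{A, B, C, D}: service 365 + fixed 730 = 1095
No other subset beats 775.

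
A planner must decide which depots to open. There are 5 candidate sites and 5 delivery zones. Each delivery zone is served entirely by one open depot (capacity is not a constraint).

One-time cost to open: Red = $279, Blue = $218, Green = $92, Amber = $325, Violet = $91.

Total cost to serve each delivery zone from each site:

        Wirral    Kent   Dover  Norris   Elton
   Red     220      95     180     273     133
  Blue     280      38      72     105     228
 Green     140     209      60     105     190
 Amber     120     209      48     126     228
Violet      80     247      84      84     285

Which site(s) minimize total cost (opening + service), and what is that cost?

For any fixed open set, each delivery zone goes to its cheapest open site; total = fixed + service.
{Green}: Wirral→Green 140, Kent→Green 209, Dover→Green 60, Norris→Green 105, Elton→Green 190. Service 704; fixed 92; total 796.
{Green, Violet}: service 623 + fixed 183 = 806
{Blue, Violet}: Wirral→Violet 80, Kent→Blue 38, Dover→Blue 72, Norris→Violet 84, Elton→Blue 228. Service 502; fixed 309; total 811.
{Red, Blue, Green, Amber, Violet}: service 383 + fixed 1005 = 1388
No other subset beats 796.

Open Green only; minimum total cost 796.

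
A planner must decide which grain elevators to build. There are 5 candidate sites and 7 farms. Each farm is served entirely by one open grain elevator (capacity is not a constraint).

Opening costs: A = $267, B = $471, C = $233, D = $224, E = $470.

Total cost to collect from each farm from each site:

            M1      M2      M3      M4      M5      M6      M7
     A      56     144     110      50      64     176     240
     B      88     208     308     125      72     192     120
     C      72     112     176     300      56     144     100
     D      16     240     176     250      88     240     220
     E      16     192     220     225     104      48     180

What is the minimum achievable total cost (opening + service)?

Minimum total cost: 1107

For any fixed open set, each farm goes to its cheapest open site; total = fixed + service.
{A}: M1→A 56, M2→A 144, M3→A 110, M4→A 50, M5→A 64, M6→A 176, M7→A 240. Service 840; fixed 267; total 1107.
{A, C}: service 628 + fixed 500 = 1128
{C}: service 960 + fixed 233 = 1193
{A, B, C, D, E}: M1→D 16, M2→C 112, M3→A 110, M4→A 50, M5→C 56, M6→E 48, M7→C 100. Service 492; fixed 1665; total 2157.
No other subset beats 1107.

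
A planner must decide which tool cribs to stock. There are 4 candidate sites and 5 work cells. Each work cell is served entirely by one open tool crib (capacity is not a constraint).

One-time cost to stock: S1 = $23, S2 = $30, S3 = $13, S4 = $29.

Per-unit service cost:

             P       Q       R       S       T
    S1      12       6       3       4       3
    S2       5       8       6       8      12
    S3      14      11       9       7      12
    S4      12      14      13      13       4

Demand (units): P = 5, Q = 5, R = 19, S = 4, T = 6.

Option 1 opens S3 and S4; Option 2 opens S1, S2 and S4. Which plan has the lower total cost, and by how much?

Option 1: {S3, S4}: P→S4 12·5=60, Q→S3 11·5=55, R→S3 9·19=171, S→S3 7·4=28, T→S4 4·6=24. Service 338; fixed 42; total 380.
Option 2: {S1, S2, S4}: P→S2 5·5=25, Q→S1 6·5=30, R→S1 3·19=57, S→S1 4·4=16, T→S1 3·6=18. Service 146; fixed 82; total 228.
Difference: |380 − 228| = 152.

Option 2 is cheaper by 152.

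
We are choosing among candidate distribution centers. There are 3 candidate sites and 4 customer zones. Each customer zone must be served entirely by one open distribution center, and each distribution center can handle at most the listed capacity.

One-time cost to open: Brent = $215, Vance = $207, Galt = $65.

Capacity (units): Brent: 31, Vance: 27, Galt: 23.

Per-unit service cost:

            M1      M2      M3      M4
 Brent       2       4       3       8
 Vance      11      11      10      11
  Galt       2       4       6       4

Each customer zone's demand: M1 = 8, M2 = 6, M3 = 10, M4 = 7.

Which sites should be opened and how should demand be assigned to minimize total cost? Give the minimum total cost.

Minimum total cost: 341

Open {Brent}: M1→Brent 2·8=16, M2→Brent 4·6=24, M3→Brent 3·10=30, M4→Brent 8·7=56.
Loads: Brent carries 31/31. Service 126; fixed 215; total 341.
Next best feasible plan costs 378.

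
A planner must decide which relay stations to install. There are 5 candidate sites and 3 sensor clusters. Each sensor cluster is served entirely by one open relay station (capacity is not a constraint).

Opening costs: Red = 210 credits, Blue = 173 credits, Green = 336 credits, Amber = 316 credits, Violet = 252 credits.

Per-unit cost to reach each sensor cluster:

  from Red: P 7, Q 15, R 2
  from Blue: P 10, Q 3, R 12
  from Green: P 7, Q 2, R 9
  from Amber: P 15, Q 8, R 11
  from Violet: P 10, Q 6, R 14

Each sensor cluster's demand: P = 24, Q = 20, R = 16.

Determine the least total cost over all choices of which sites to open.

For any fixed open set, each sensor cluster goes to its cheapest open site; total = fixed + service.
{Red, Blue}: P→Red 7·24=168, Q→Blue 3·20=60, R→Red 2·16=32. Service 260; fixed 383; total 643.
{Blue}: P→Blue 10·24=240, Q→Blue 3·20=60, R→Blue 12·16=192. Service 492; fixed 173; total 665.
{Green}: P→Green 7·24=168, Q→Green 2·20=40, R→Green 9·16=144. Service 352; fixed 336; total 688.
{Red, Blue, Green, Amber, Violet}: service 240 + fixed 1287 = 1527
No other subset beats 643.

Minimum total cost: 643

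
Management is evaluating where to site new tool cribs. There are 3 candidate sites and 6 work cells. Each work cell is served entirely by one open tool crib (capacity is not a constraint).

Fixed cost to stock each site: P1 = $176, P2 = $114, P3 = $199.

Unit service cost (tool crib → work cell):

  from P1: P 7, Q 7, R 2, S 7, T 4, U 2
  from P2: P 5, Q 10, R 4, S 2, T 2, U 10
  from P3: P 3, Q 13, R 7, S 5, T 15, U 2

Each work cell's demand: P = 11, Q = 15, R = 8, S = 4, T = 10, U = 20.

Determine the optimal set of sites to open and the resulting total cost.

For any fixed open set, each work cell goes to its cheapest open site; total = fixed + service.
{P1}: P→P1 7·11=77, Q→P1 7·15=105, R→P1 2·8=16, S→P1 7·4=28, T→P1 4·10=40, U→P1 2·20=40. Service 306; fixed 176; total 482.
{P1, P2}: P→P2 5·11=55, Q→P1 7·15=105, R→P1 2·8=16, S→P2 2·4=8, T→P2 2·10=20, U→P1 2·20=40. Service 244; fixed 290; total 534.
{P2}: P→P2 5·11=55, Q→P2 10·15=150, R→P2 4·8=32, S→P2 2·4=8, T→P2 2·10=20, U→P2 10·20=200. Service 465; fixed 114; total 579.
{P1, P2, P3}: service 222 + fixed 489 = 711
No other subset beats 482.

Open P1 only; minimum total cost 482.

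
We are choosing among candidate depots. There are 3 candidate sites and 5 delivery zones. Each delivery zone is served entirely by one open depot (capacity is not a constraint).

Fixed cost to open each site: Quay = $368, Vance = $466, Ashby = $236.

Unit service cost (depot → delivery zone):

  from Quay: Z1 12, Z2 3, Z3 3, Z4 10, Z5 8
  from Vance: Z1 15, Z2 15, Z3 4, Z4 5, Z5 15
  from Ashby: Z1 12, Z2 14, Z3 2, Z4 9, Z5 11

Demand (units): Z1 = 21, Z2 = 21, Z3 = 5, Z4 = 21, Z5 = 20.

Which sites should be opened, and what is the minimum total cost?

Open Quay only; minimum total cost 1068.

For any fixed open set, each delivery zone goes to its cheapest open site; total = fixed + service.
{Quay}: Z1→Quay 12·21=252, Z2→Quay 3·21=63, Z3→Quay 3·5=15, Z4→Quay 10·21=210, Z5→Quay 8·20=160. Service 700; fixed 368; total 1068.
{Ashby}: service 965 + fixed 236 = 1201
{Quay, Ashby}: service 674 + fixed 604 = 1278
{Quay, Vance, Ashby}: service 590 + fixed 1070 = 1660
No other subset beats 1068.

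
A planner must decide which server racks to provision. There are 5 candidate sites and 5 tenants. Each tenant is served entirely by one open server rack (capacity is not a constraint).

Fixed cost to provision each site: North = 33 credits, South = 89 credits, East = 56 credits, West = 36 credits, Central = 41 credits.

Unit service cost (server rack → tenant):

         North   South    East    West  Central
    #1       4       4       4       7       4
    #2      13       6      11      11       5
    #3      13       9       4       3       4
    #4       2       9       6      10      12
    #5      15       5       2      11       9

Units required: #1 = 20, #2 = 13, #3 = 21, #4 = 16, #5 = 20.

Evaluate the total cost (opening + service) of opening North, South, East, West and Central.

Total cost: 535

Each tenant is assigned to its cheapest site among the open ones.
{North, South, East, West, Central}: #1→North 4·20=80, #2→Central 5·13=65, #3→West 3·21=63, #4→North 2·16=32, #5→East 2·20=40. Service 280; fixed 255; total 535.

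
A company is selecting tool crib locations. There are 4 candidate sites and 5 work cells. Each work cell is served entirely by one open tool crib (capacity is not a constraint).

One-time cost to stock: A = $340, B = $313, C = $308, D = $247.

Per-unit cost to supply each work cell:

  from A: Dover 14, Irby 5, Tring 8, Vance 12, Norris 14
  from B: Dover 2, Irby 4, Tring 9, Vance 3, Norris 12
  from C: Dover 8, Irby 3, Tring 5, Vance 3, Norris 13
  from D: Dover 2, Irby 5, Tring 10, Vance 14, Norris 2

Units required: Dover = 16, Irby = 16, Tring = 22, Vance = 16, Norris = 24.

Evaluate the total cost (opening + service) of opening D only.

Total cost: 851

Each work cell is assigned to its cheapest site among the open ones.
{D}: Dover→D 2·16=32, Irby→D 5·16=80, Tring→D 10·22=220, Vance→D 14·16=224, Norris→D 2·24=48. Service 604; fixed 247; total 851.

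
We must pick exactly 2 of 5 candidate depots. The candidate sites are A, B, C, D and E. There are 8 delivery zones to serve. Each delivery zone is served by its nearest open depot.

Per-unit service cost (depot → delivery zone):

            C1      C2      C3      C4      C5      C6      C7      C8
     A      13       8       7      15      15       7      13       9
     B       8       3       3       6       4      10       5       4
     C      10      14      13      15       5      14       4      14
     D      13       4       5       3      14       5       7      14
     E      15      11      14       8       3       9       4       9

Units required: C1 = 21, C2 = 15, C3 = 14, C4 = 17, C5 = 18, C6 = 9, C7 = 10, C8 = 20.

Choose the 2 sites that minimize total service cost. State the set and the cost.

With exactly 2 open, each delivery zone uses its cheapest among the chosen.
{B, D}: C1→B 8·21=168, C2→B 3·15=45, C3→B 3·14=42, C4→D 3·17=51, C5→B 4·18=72, C6→D 5·9=45, C7→B 5·10=50, C8→B 4·20=80. Service cost 553.
{B, E}: service cost 612
{A, B}: service cost 622
Among all 10 size-2 choices, {B, D} is lowest.

Choose B and D; total service cost 553.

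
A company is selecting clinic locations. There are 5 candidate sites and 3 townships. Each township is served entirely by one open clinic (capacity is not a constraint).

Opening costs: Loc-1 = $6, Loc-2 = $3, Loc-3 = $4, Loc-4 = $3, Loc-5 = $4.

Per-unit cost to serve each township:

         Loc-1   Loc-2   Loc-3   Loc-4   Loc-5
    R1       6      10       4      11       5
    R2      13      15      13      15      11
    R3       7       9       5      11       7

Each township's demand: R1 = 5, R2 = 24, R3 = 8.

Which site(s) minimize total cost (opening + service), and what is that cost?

For any fixed open set, each township goes to its cheapest open site; total = fixed + service.
{Loc-3, Loc-5}: R1→Loc-3 4·5=20, R2→Loc-5 11·24=264, R3→Loc-3 5·8=40. Service 324; fixed 8; total 332.
{Loc-2, Loc-3, Loc-5}: R1→Loc-3 4·5=20, R2→Loc-5 11·24=264, R3→Loc-3 5·8=40. Service 324; fixed 11; total 335.
{Loc-3, Loc-4, Loc-5}: service 324 + fixed 11 = 335
{Loc-1, Loc-2, Loc-3, Loc-4, Loc-5}: service 324 + fixed 20 = 344
No other subset beats 332.

Open Loc-3 and Loc-5; minimum total cost 332.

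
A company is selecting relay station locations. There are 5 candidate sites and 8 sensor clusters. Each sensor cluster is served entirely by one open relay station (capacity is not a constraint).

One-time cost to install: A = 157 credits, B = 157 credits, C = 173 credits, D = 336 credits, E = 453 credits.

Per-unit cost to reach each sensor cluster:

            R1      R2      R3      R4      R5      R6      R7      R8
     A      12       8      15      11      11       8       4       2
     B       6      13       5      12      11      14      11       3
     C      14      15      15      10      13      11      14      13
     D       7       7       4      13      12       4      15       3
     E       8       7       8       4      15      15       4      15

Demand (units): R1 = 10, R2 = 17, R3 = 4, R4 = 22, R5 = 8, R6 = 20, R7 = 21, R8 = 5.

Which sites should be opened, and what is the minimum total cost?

For any fixed open set, each sensor cluster goes to its cheapest open site; total = fixed + service.
{A}: R1→A 12·10=120, R2→A 8·17=136, R3→A 15·4=60, R4→A 11·22=242, R5→A 11·8=88, R6→A 8·20=160, R7→A 4·21=84, R8→A 2·5=10. Service 900; fixed 157; total 1057.
{A, B}: R1→B 6·10=60, R2→A 8·17=136, R3→B 5·4=20, R4→A 11·22=242, R5→A 11·8=88, R6→A 8·20=160, R7→A 4·21=84, R8→A 2·5=10. Service 800; fixed 314; total 1114.
{A, D}: R1→D 7·10=70, R2→D 7·17=119, R3→D 4·4=16, R4→A 11·22=242, R5→A 11·8=88, R6→D 4·20=80, R7→A 4·21=84, R8→A 2·5=10. Service 709; fixed 493; total 1202.
{A, B, C, D, E}: service 545 + fixed 1276 = 1821
No other subset beats 1057.

Open A only; minimum total cost 1057.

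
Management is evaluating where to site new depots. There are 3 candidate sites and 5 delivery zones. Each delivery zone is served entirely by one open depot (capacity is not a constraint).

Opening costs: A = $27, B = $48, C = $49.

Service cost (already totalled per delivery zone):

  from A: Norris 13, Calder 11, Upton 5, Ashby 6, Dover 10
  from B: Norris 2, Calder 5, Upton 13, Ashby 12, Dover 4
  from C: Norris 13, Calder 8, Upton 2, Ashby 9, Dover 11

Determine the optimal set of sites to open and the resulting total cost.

For any fixed open set, each delivery zone goes to its cheapest open site; total = fixed + service.
{A}: Norris→A 13, Calder→A 11, Upton→A 5, Ashby→A 6, Dover→A 10. Service 45; fixed 27; total 72.
{B}: service 36 + fixed 48 = 84
{C}: service 43 + fixed 49 = 92
{A, B, C}: service 19 + fixed 124 = 143
No other subset beats 72.

Open A only; minimum total cost 72.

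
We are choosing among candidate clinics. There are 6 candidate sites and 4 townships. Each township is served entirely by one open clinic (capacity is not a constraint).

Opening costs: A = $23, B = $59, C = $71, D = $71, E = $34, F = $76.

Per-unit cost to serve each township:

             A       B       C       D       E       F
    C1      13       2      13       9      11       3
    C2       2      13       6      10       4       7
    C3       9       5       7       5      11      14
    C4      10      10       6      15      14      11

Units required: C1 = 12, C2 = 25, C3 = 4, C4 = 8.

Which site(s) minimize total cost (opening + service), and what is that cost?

For any fixed open set, each township goes to its cheapest open site; total = fixed + service.
{A, B}: C1→B 2·12=24, C2→A 2·25=50, C3→B 5·4=20, C4→A 10·8=80. Service 174; fixed 82; total 256.
{A, B, E}: service 174 + fixed 116 = 290
{A, B, C}: C1→B 2·12=24, C2→A 2·25=50, C3→B 5·4=20, C4→C 6·8=48. Service 142; fixed 153; total 295.
{A, B, C, D, E, F}: service 142 + fixed 334 = 476
No other subset beats 256.

Open A and B; minimum total cost 256.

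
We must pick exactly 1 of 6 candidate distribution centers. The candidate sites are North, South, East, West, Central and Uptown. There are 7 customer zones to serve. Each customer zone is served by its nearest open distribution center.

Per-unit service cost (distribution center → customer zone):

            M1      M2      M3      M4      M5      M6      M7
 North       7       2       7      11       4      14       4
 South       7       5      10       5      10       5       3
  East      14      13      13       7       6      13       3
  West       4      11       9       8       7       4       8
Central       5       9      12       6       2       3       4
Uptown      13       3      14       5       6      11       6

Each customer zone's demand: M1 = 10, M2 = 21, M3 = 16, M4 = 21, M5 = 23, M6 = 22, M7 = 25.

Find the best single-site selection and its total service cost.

Choose Central only; total service cost 769.

With exactly 1 open, each customer zone uses its cheapest among the chosen.
{Central}: M1→Central 5·10=50, M2→Central 9·21=189, M3→Central 12·16=192, M4→Central 6·21=126, M5→Central 2·23=46, M6→Central 3·22=66, M7→Central 4·25=100. Service cost 769.
{South}: service cost 855
{North}: service cost 955
Among all 6 size-1 choices, {Central} is lowest.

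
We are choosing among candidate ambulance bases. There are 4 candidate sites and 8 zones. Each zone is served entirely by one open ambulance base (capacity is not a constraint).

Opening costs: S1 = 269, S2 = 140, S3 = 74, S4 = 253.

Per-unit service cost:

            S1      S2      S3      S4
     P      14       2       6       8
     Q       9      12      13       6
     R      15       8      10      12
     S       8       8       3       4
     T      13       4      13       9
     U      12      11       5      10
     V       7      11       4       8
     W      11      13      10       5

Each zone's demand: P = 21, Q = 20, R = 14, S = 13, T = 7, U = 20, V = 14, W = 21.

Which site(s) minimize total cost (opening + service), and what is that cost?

For any fixed open set, each zone goes to its cheapest open site; total = fixed + service.
{S2, S3}: P→S2 2·21=42, Q→S2 12·20=240, R→S2 8·14=112, S→S3 3·13=39, T→S2 4·7=28, U→S3 5·20=100, V→S3 4·14=56, W→S3 10·21=210. Service 827; fixed 214; total 1041.
{S2, S3, S4}: service 602 + fixed 467 = 1069
{S3, S4}: P→S3 6·21=126, Q→S4 6·20=120, R→S3 10·14=140, S→S3 3·13=39, T→S4 9·7=63, U→S3 5·20=100, V→S3 4·14=56, W→S4 5·21=105. Service 749; fixed 327; total 1076.
{S1, S2, S3, S4}: P→S2 2·21=42, Q→S4 6·20=120, R→S2 8·14=112, S→S3 3·13=39, T→S2 4·7=28, U→S3 5·20=100, V→S3 4·14=56, W→S4 5·21=105. Service 602; fixed 736; total 1338.
No other subset beats 1041.

Open S2 and S3; minimum total cost 1041.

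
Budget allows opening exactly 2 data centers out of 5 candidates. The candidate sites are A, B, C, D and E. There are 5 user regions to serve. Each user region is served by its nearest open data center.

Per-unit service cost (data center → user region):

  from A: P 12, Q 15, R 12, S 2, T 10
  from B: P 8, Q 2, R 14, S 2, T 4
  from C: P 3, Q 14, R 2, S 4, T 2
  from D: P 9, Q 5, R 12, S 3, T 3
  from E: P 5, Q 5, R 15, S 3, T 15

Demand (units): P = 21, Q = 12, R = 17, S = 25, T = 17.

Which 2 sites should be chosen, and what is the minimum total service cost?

Choose B and C; total service cost 205.

With exactly 2 open, each user region uses its cheapest among the chosen.
{B, C}: P→C 3·21=63, Q→B 2·12=24, R→C 2·17=34, S→B 2·25=50, T→C 2·17=34. Service cost 205.
{C, D}: service cost 266
{C, E}: service cost 266
Among all 10 size-2 choices, {B, C} is lowest.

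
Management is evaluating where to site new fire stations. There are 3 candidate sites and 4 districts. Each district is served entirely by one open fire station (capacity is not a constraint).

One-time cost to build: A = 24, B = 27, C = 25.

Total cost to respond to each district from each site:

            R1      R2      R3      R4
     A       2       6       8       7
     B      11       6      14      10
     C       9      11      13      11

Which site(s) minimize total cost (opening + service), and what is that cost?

Open A only; minimum total cost 47.

For any fixed open set, each district goes to its cheapest open site; total = fixed + service.
{A}: R1→A 2, R2→A 6, R3→A 8, R4→A 7. Service 23; fixed 24; total 47.
{B}: R1→B 11, R2→B 6, R3→B 14, R4→B 10. Service 41; fixed 27; total 68.
{C}: service 44 + fixed 25 = 69
{A, B, C}: R1→A 2, R2→A 6, R3→A 8, R4→A 7. Service 23; fixed 76; total 99.
No other subset beats 47.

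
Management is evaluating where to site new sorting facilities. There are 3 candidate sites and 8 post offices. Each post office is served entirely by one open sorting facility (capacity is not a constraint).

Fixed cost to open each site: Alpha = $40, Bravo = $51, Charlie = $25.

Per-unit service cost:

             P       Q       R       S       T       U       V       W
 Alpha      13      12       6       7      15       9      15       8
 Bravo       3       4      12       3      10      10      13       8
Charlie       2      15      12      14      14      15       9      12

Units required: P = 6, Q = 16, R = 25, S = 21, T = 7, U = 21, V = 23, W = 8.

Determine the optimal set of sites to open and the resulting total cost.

For any fixed open set, each post office goes to its cheapest open site; total = fixed + service.
{Alpha, Bravo, Charlie}: P→Charlie 2·6=12, Q→Bravo 4·16=64, R→Alpha 6·25=150, S→Bravo 3·21=63, T→Bravo 10·7=70, U→Alpha 9·21=189, V→Charlie 9·23=207, W→Alpha 8·8=64. Service 819; fixed 116; total 935.
{Alpha, Bravo}: service 917 + fixed 91 = 1008
{Bravo, Charlie}: P→Charlie 2·6=12, Q→Bravo 4·16=64, R→Bravo 12·25=300, S→Bravo 3·21=63, T→Bravo 10·7=70, U→Bravo 10·21=210, V→Charlie 9·23=207, W→Bravo 8·8=64. Service 990; fixed 76; total 1066.
{Charlie}: service 1562 + fixed 25 = 1587
No other subset beats 935.

Open Alpha, Bravo and Charlie; minimum total cost 935.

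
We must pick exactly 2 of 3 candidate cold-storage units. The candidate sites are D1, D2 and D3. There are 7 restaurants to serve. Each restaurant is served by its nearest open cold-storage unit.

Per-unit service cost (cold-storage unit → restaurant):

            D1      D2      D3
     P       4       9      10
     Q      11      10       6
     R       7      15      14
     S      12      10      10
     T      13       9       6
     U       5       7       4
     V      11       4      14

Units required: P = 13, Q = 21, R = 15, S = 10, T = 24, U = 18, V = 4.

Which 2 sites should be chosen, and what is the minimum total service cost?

Choose D1 and D3; total service cost 643.

With exactly 2 open, each restaurant uses its cheapest among the chosen.
{D1, D3}: P→D1 4·13=52, Q→D3 6·21=126, R→D1 7·15=105, S→D3 10·10=100, T→D3 6·24=144, U→D3 4·18=72, V→D1 11·4=44. Service cost 643.
{D2, D3}: service cost 785
{D1, D2}: service cost 789
Among all 3 size-2 choices, {D1, D3} is lowest.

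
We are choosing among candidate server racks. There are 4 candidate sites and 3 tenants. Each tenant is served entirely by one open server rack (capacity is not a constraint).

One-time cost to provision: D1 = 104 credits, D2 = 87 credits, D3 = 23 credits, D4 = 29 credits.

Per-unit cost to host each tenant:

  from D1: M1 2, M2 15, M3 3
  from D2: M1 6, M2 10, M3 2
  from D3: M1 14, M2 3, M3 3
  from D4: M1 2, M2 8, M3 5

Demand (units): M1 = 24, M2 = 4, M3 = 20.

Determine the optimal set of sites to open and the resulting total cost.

For any fixed open set, each tenant goes to its cheapest open site; total = fixed + service.
{D3, D4}: M1→D4 2·24=48, M2→D3 3·4=12, M3→D3 3·20=60. Service 120; fixed 52; total 172.
{D4}: service 180 + fixed 29 = 209
{D2, D4}: M1→D4 2·24=48, M2→D4 8·4=32, M3→D2 2·20=40. Service 120; fixed 116; total 236.
{D1, D2, D3, D4}: M1→D1 2·24=48, M2→D3 3·4=12, M3→D2 2·20=40. Service 100; fixed 243; total 343.
No other subset beats 172.

Open D3 and D4; minimum total cost 172.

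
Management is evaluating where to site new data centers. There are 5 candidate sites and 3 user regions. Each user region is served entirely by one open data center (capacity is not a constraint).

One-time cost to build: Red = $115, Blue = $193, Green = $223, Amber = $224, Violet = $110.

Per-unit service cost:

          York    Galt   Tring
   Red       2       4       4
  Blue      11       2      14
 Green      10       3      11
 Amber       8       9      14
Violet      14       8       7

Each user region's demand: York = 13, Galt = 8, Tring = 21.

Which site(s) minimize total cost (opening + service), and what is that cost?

For any fixed open set, each user region goes to its cheapest open site; total = fixed + service.
{Red}: York→Red 2·13=26, Galt→Red 4·8=32, Tring→Red 4·21=84. Service 142; fixed 115; total 257.
{Red, Violet}: York→Red 2·13=26, Galt→Red 4·8=32, Tring→Red 4·21=84. Service 142; fixed 225; total 367.
{Red, Blue}: York→Red 2·13=26, Galt→Blue 2·8=16, Tring→Red 4·21=84. Service 126; fixed 308; total 434.
{Red, Blue, Green, Amber, Violet}: York→Red 2·13=26, Galt→Blue 2·8=16, Tring→Red 4·21=84. Service 126; fixed 865; total 991.
No other subset beats 257.

Open Red only; minimum total cost 257.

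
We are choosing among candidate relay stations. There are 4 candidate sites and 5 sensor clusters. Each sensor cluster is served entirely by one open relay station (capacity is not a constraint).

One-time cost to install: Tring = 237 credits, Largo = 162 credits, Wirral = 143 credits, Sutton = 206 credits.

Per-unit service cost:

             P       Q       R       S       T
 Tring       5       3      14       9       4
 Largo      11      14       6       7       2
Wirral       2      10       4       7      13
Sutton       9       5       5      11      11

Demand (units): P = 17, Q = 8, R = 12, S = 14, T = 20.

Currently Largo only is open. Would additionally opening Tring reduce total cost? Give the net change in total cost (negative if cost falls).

No — net change +47 (cost rises by 47).

Current service cost with {Largo}: 509.
Adding Tring: each sensor cluster re-picks its cheapest; new service cost 319, saving 190.
Extra fixed cost: 237. Net change = 237 − 190 = 47.
(Totals: 671 → 718.)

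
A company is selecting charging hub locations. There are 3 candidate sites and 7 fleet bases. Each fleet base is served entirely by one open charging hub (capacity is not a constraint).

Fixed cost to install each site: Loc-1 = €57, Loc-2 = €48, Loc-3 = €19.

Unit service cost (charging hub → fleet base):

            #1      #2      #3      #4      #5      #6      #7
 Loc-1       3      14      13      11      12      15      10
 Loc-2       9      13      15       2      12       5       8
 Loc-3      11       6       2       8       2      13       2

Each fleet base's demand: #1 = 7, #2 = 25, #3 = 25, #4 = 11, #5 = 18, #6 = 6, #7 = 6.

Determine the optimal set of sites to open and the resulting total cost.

For any fixed open set, each fleet base goes to its cheapest open site; total = fixed + service.
{Loc-2, Loc-3}: #1→Loc-2 9·7=63, #2→Loc-3 6·25=150, #3→Loc-3 2·25=50, #4→Loc-2 2·11=22, #5→Loc-3 2·18=36, #6→Loc-2 5·6=30, #7→Loc-3 2·6=12. Service 363; fixed 67; total 430.
{Loc-1, Loc-2, Loc-3}: service 321 + fixed 124 = 445
{Loc-3}: #1→Loc-3 11·7=77, #2→Loc-3 6·25=150, #3→Loc-3 2·25=50, #4→Loc-3 8·11=88, #5→Loc-3 2·18=36, #6→Loc-3 13·6=78, #7→Loc-3 2·6=12. Service 491; fixed 19; total 510.
No other subset beats 430.

Open Loc-2 and Loc-3; minimum total cost 430.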